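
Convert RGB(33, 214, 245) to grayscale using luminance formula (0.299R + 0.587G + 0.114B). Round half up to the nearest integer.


Gray = 0.299×R + 0.587×G + 0.114×B
Gray = 0.299×33 + 0.587×214 + 0.114×245
Gray = 9.867 + 125.618 + 27.930
Gray = 163.415 → round half up → 163
Gray = 163


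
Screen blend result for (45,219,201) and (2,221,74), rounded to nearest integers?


Screen: C = 255 - (255-A)×(255-B)/255, rounded to nearest integer
R: 255 - (255-45)×(255-2)/255 = 255 - 53130/255 ≈ 255 - 208.353 = 46.647 → 47
G: 255 - (255-219)×(255-221)/255 = 255 - 1224/255 ≈ 255 - 4.800 = 250.200 → 250
B: 255 - (255-201)×(255-74)/255 = 255 - 9774/255 ≈ 255 - 38.329 = 216.671 → 217
= RGB(47, 250, 217)


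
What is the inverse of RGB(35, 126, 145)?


Invert: (255-R, 255-G, 255-B)
R: 255-35 = 220
G: 255-126 = 129
B: 255-145 = 110
= RGB(220, 129, 110)


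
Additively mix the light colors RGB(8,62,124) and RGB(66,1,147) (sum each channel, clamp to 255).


Additive: each channel = min(255, C₁+C₂)
R: 8+66 = 74 → 74
G: 62+1 = 63 → 63
B: 124+147 = 271 → 255
= RGB(74, 63, 255)


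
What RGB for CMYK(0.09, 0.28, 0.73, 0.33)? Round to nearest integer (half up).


R = 255 × (1-C) × (1-K) = 255 × 0.91 × 0.67 = 155.4735 → 155
G = 255 × (1-M) × (1-K) = 255 × 0.72 × 0.67 = 123.012 → 123
B = 255 × (1-Y) × (1-K) = 255 × 0.27 × 0.67 = 46.1295 → 46
= RGB(155, 123, 46)


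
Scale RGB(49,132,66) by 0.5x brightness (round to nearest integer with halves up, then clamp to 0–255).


Multiply each channel by 0.5, round half up, clamp to [0, 255]
R: 49×0.5 = 24.5 → round → 25
G: 132×0.5 = 66
B: 66×0.5 = 33
= RGB(25, 66, 33)


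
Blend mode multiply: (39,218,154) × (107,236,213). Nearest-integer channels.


Multiply: C = A×B/255, rounded to nearest integer
R: 39×107/255 = 4173/255 ≈ 16.365 → 16
G: 218×236/255 = 51448/255 ≈ 201.757 → 202
B: 154×213/255 = 32802/255 ≈ 128.635 → 129
= RGB(16, 202, 129)


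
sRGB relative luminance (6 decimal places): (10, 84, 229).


Linearize each channel (sRGB transfer function): c = v/255; c_lin = c/12.92 if c ≤ 0.04045, else ((c+0.055)/1.055)^2.4
  R: 10/255 ≈ 0.039216 ≤ 0.04045 → 0.039216/12.92 ≈ 0.003035
  G: 84/255 ≈ 0.329412 > 0.04045 → ((0.329412+0.055)/1.055)^2.4 ≈ 0.088656
  B: 229/255 ≈ 0.898039 > 0.04045 → ((0.898039+0.055)/1.055)^2.4 ≈ 0.783538
R_lin = 0.003035, G_lin = 0.088656, B_lin = 0.783538
L = 0.2126×R + 0.7152×G + 0.0722×B
L = 0.2126×0.003035 + 0.7152×0.088656 + 0.0722×0.783538
L ≈ 0.120623


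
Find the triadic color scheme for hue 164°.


Triadic: equally spaced at 120° intervals
H1 = 164°
H2 = (164 + 120) mod 360 = 284°
H3 = (164 + 240) mod 360 = 44°
Triadic = 164°, 284°, 44°


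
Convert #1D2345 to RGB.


1D → 29 (R)
23 → 35 (G)
45 → 69 (B)
= RGB(29, 35, 69)


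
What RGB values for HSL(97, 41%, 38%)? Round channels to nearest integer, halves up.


H=97°, S=0.41, L=0.38
C = (1-|2L-1|)×S = (1-|-0.24|)×0.41 = 0.3116
H' = H/60 = 97/60 ≈ 1.6167; X = C×(1-|H' mod 2 - 1|) ≈ 0.1194
m = L - C/2 = 0.38 - 0.1558 = 0.2242
Sector ⌊H'⌋ = 1 → (R',G',B') = (≈0.1194, 0.3116, 0.0)
RGB = ((R'+m)×255, (G'+m)×255, (B'+m)×255) = (87.6299, 136.629, 57.171)
Round half up → RGB(88, 137, 57)


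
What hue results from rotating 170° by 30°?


New hue = (H + rotation) mod 360
New hue = (170 + 30) mod 360
= 200 mod 360
= 200°


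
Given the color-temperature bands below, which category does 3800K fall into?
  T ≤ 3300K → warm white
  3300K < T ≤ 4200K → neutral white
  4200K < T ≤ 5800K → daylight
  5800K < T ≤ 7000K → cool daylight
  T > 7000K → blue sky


Temperature: 3800K
3300K < 3800K ≤ 4200K → neutral white
Classification: neutral white


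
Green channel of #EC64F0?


Color: #EC64F0
R = EC = 236
G = 64 = 100
B = F0 = 240
Green = 100


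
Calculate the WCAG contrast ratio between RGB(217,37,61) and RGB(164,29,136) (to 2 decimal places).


Linearize each sRGB channel c=v/255: c/12.92 if c ≤ 0.04045 else ((c+0.055)/1.055)^2.4
L = 0.2126×R_lin + 0.7152×G_lin + 0.0722×B_lin
Color 1 (217,37,61):
  R=217: 217/255≈0.8510 > 0.04045 → ((0.8510+0.055)/1.055)^2.4 ≈ 0.69387
  G=37: 37/255≈0.1451 > 0.04045 → ((0.1451+0.055)/1.055)^2.4 ≈ 0.01850
  B=61: 61/255≈0.2392 > 0.04045 → ((0.2392+0.055)/1.055)^2.4 ≈ 0.04667
  L1 = 0.2126×0.69387 + 0.7152×0.01850 + 0.0722×0.04667 ≈ 0.16412
Color 2 (164,29,136):
  R=164: 164/255≈0.6431 > 0.04045 → ((0.6431+0.055)/1.055)^2.4 ≈ 0.37124
  G=29: 29/255≈0.1137 > 0.04045 → ((0.1137+0.055)/1.055)^2.4 ≈ 0.01229
  B=136: 136/255≈0.5333 > 0.04045 → ((0.5333+0.055)/1.055)^2.4 ≈ 0.24620
  L2 = 0.2126×0.37124 + 0.7152×0.01229 + 0.0722×0.24620 ≈ 0.10549
Lighter = 0.16412, Darker = 0.10549
Ratio = (L_lighter + 0.05) / (L_darker + 0.05)
Ratio = (0.16412 + 0.05) / (0.10549 + 0.05) = 0.21412 / 0.15549 ≈ 1.3771
Ratio ≈ 1.38:1


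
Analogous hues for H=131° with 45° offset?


Base hue: 131°
Left analog: (131 - 45) mod 360 = 86°
Right analog: (131 + 45) mod 360 = 176°
Analogous hues = 86° and 176°


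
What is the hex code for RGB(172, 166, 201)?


R = 172 → AC (hex)
G = 166 → A6 (hex)
B = 201 → C9 (hex)
Hex = #ACA6C9


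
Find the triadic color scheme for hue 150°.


Triadic: equally spaced at 120° intervals
H1 = 150°
H2 = (150 + 120) mod 360 = 270°
H3 = (150 + 240) mod 360 = 30°
Triadic = 150°, 270°, 30°


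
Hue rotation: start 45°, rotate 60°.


New hue = (H + rotation) mod 360
New hue = (45 + 60) mod 360
= 105 mod 360
= 105°


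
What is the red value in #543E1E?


Color: #543E1E
R = 54 = 84
G = 3E = 62
B = 1E = 30
Red = 84


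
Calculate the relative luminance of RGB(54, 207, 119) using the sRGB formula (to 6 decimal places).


Linearize each channel (sRGB transfer function): c = v/255; c_lin = c/12.92 if c ≤ 0.04045, else ((c+0.055)/1.055)^2.4
  R: 54/255 ≈ 0.211765 > 0.04045 → ((0.211765+0.055)/1.055)^2.4 ≈ 0.036889
  G: 207/255 ≈ 0.811765 > 0.04045 → ((0.811765+0.055)/1.055)^2.4 ≈ 0.623960
  B: 119/255 ≈ 0.466667 > 0.04045 → ((0.466667+0.055)/1.055)^2.4 ≈ 0.184475
R_lin = 0.036889, G_lin = 0.623960, B_lin = 0.184475
L = 0.2126×R + 0.7152×G + 0.0722×B
L = 0.2126×0.036889 + 0.7152×0.623960 + 0.0722×0.184475
L ≈ 0.467418


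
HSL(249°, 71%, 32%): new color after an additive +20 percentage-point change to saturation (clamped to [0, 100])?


Original S = 71%
Adjustment = +20 percentage points
New S = 71 + (20) = 91
Clamp to [0, 100] → 91
= HSL(249°, 91%, 32%)


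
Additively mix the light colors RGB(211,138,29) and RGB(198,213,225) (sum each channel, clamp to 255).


Additive: each channel = min(255, C₁+C₂)
R: 211+198 = 409 → 255
G: 138+213 = 351 → 255
B: 29+225 = 254 → 254
= RGB(255, 255, 254)


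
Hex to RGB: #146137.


14 → 20 (R)
61 → 97 (G)
37 → 55 (B)
= RGB(20, 97, 55)


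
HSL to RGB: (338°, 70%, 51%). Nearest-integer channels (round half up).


H=338°, S=0.70, L=0.51
C = (1-|2L-1|)×S = (1-|0.02|)×0.70 = 0.686
H' = H/60 = 338/60 ≈ 5.6333; X = C×(1-|H' mod 2 - 1|) ≈ 0.2515
m = L - C/2 = 0.51 - 0.343 = 0.167
Sector ⌊H'⌋ = 5 → (R',G',B') = (0.686, 0.0, ≈0.2515)
RGB = ((R'+m)×255, (G'+m)×255, (B'+m)×255) = (217.515, 42.585, 106.726)
Round half up → RGB(218, 43, 107)


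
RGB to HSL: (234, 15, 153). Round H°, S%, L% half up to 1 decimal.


Normalize: R'=234/255≈0.9176, G'=15/255≈0.0588, B'=153/255≈0.6000
Max=234/255, Min=15/255, Δ=Max-Min=219/255
L = (Max+Min)/2 = (234+15)/510 = 249/510 = 0.48823… → L = 48.8%
L ≤ 0.5 → S = Δ/(Max+Min) = 219/(234+15) = 219/249 = 0.87951… → S = 88.0%
(the 1/255 factors cancel in S and H, so raw channel differences can be used)
Max is R' → H = 60 × (((G-B)/Δ) mod 6) = 60 × (((15-153)/219) mod 6)
  (-138)/219 = -0.6301…; negative, so add 6 → 5.3698…
  H = 60 × 5.3698… = 322.191…° → H = 322.2°
= HSL(322.2°, 88.0%, 48.8%)


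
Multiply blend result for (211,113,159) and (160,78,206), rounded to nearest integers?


Multiply: C = A×B/255, rounded to nearest integer
R: 211×160/255 = 33760/255 ≈ 132.392 → 132
G: 113×78/255 = 8814/255 ≈ 34.565 → 35
B: 159×206/255 = 32754/255 ≈ 128.447 → 128
= RGB(132, 35, 128)


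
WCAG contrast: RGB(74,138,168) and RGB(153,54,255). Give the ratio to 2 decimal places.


Linearize each sRGB channel c=v/255: c/12.92 if c ≤ 0.04045 else ((c+0.055)/1.055)^2.4
L = 0.2126×R_lin + 0.7152×G_lin + 0.0722×B_lin
Color 1 (74,138,168):
  R=74: 74/255≈0.2902 > 0.04045 → ((0.2902+0.055)/1.055)^2.4 ≈ 0.06848
  G=138: 138/255≈0.5412 > 0.04045 → ((0.5412+0.055)/1.055)^2.4 ≈ 0.25415
  B=168: 168/255≈0.6588 > 0.04045 → ((0.6588+0.055)/1.055)^2.4 ≈ 0.39157
  L1 = 0.2126×0.06848 + 0.7152×0.25415 + 0.0722×0.39157 ≈ 0.22460
Color 2 (153,54,255):
  R=153: 153/255≈0.6000 > 0.04045 → ((0.6000+0.055)/1.055)^2.4 ≈ 0.31855
  G=54: 54/255≈0.2118 > 0.04045 → ((0.2118+0.055)/1.055)^2.4 ≈ 0.03689
  B=255: 255/255≈1.0000 > 0.04045 → ((1.0000+0.055)/1.055)^2.4 ≈ 1.00000
  L2 = 0.2126×0.31855 + 0.7152×0.03689 + 0.0722×1.00000 ≈ 0.16631
Lighter = 0.22460, Darker = 0.16631
Ratio = (L_lighter + 0.05) / (L_darker + 0.05)
Ratio = (0.22460 + 0.05) / (0.16631 + 0.05) = 0.27460 / 0.21631 ≈ 1.2695
Ratio ≈ 1.27:1


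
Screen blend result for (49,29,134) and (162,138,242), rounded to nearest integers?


Screen: C = 255 - (255-A)×(255-B)/255, rounded to nearest integer
R: 255 - (255-49)×(255-162)/255 = 255 - 19158/255 ≈ 255 - 75.129 = 179.871 → 180
G: 255 - (255-29)×(255-138)/255 = 255 - 26442/255 ≈ 255 - 103.694 = 151.306 → 151
B: 255 - (255-134)×(255-242)/255 = 255 - 1573/255 ≈ 255 - 6.169 = 248.831 → 249
= RGB(180, 151, 249)


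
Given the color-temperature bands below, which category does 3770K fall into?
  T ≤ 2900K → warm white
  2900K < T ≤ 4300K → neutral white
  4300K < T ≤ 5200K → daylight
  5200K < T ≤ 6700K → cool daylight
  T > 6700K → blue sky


Temperature: 3770K
2900K < 3770K ≤ 4300K → neutral white
Classification: neutral white


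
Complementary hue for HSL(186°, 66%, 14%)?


Complement = opposite side of color wheel = hue + 180°
H' = (186 + 180) mod 360 = 6°
S and L unchanged.
= HSL(6°, 66%, 14%)


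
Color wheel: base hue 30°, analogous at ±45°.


Base hue: 30°
Left analog: (30 - 45) mod 360 = 345°
Right analog: (30 + 45) mod 360 = 75°
Analogous hues = 345° and 75°


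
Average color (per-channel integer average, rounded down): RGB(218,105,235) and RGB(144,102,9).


Midpoint: each channel = ⌊(C₁+C₂)/2⌋
R: ⌊(218+144)/2⌋ = 181
G: ⌊(105+102)/2⌋ = 103
B: ⌊(235+9)/2⌋ = 122
= RGB(181, 103, 122)


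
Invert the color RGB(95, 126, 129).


Invert: (255-R, 255-G, 255-B)
R: 255-95 = 160
G: 255-126 = 129
B: 255-129 = 126
= RGB(160, 129, 126)


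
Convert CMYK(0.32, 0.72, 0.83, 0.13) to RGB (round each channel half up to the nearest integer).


R = 255 × (1-C) × (1-K) = 255 × 0.68 × 0.87 = 150.858 → 151
G = 255 × (1-M) × (1-K) = 255 × 0.28 × 0.87 = 62.118 → 62
B = 255 × (1-Y) × (1-K) = 255 × 0.17 × 0.87 = 37.7145 → 38
= RGB(151, 62, 38)


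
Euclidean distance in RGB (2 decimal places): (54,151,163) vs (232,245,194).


d = √[(R₁-R₂)² + (G₁-G₂)² + (B₁-B₂)²]
d = √[(54-232)² + (151-245)² + (163-194)²]
d = √[31684 + 8836 + 961]
d = √41481
d ≈ 203.67


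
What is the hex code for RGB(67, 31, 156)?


R = 67 → 43 (hex)
G = 31 → 1F (hex)
B = 156 → 9C (hex)
Hex = #431F9C


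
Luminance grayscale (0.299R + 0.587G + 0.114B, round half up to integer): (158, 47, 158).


Gray = 0.299×R + 0.587×G + 0.114×B
Gray = 0.299×158 + 0.587×47 + 0.114×158
Gray = 47.242 + 27.589 + 18.012
Gray = 92.843 → round half up → 93
Gray = 93


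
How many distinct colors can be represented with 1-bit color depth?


Colors = 2^bits = 2^1
= 2 colors


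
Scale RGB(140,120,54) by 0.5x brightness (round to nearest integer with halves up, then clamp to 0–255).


Multiply each channel by 0.5, round half up, clamp to [0, 255]
R: 140×0.5 = 70
G: 120×0.5 = 60
B: 54×0.5 = 27
= RGB(70, 60, 27)


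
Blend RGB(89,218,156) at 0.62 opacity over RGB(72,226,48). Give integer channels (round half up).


C = α×F + (1-α)×B, with 1-α = 0.38
R: 0.62×89 + 0.38×72 = 55.18 + 27.36 = 82.54 → 83
G: 0.62×218 + 0.38×226 = 135.16 + 85.88 = 221.04 → 221
B: 0.62×156 + 0.38×48 = 96.72 + 18.24 = 114.96 → 115
= RGB(83, 221, 115)


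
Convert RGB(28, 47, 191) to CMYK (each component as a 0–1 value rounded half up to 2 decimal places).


R'=28/255≈0.1098, G'=47/255≈0.1843, B'=191/255≈0.7490
K = 1 - max(R',G',B') = 1 - 191/255 = 64/255 = 0.25098… → 0.25
(1-R'-K)/(1-K) simplifies to (max-R)/max with max = 191:
C = (191-28)/191 = 163/191 = 0.85340… → 0.85
M = (191-47)/191 = 144/191 = 0.75392… → 0.75
Y = (191-191)/191 = 0/191 = 0 → 0.00
= CMYK(0.85, 0.75, 0.00, 0.25)


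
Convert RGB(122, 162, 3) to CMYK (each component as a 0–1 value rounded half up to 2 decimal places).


R'=122/255≈0.4784, G'=162/255≈0.6353, B'=3/255≈0.0118
K = 1 - max(R',G',B') = 1 - 162/255 = 93/255 = 0.36470… → 0.36
(1-R'-K)/(1-K) simplifies to (max-R)/max with max = 162:
C = (162-122)/162 = 40/162 = 0.24691… → 0.25
M = (162-162)/162 = 0/162 = 0 → 0.00
Y = (162-3)/162 = 159/162 = 0.98148… → 0.98
= CMYK(0.25, 0.00, 0.98, 0.36)


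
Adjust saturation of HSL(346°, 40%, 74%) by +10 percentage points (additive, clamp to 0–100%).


Original S = 40%
Adjustment = +10 percentage points
New S = 40 + (10) = 50
Clamp to [0, 100] → 50
= HSL(346°, 50%, 74%)


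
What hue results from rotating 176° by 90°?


New hue = (H + rotation) mod 360
New hue = (176 + 90) mod 360
= 266 mod 360
= 266°


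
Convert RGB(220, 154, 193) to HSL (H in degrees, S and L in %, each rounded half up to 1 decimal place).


Normalize: R'=220/255≈0.8627, G'=154/255≈0.6039, B'=193/255≈0.7569
Max=220/255, Min=154/255, Δ=Max-Min=66/255
L = (Max+Min)/2 = (220+154)/510 = 374/510 = 0.73333… → L = 73.3%
L > 0.5 → S = Δ/(2-Max-Min) = 66/(510-220-154) = 66/136 = 0.48529… → S = 48.5%
(the 1/255 factors cancel in S and H, so raw channel differences can be used)
Max is R' → H = 60 × (((G-B)/Δ) mod 6) = 60 × (((154-193)/66) mod 6)
  (-39)/66 = -0.5909…; negative, so add 6 → 5.4090…
  H = 60 × 5.4090… = 324.545…° → H = 324.5°
= HSL(324.5°, 48.5%, 73.3%)


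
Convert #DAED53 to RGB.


DA → 218 (R)
ED → 237 (G)
53 → 83 (B)
= RGB(218, 237, 83)


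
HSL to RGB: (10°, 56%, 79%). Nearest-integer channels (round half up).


H=10°, S=0.56, L=0.79
C = (1-|2L-1|)×S = (1-|0.58|)×0.56 = 0.2352
H' = H/60 = 10/60 ≈ 0.1667; X = C×(1-|H' mod 2 - 1|) = 0.0392
m = L - C/2 = 0.79 - 0.1176 = 0.6724
Sector ⌊H'⌋ = 0 → (R',G',B') = (0.2352, 0.0392, 0.0)
RGB = ((R'+m)×255, (G'+m)×255, (B'+m)×255) = (231.438, 181.458, 171.462)
Round half up → RGB(231, 181, 171)


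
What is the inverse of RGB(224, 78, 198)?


Invert: (255-R, 255-G, 255-B)
R: 255-224 = 31
G: 255-78 = 177
B: 255-198 = 57
= RGB(31, 177, 57)


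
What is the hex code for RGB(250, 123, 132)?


R = 250 → FA (hex)
G = 123 → 7B (hex)
B = 132 → 84 (hex)
Hex = #FA7B84


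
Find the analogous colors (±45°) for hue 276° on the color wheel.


Base hue: 276°
Left analog: (276 - 45) mod 360 = 231°
Right analog: (276 + 45) mod 360 = 321°
Analogous hues = 231° and 321°


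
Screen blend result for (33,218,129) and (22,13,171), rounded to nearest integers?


Screen: C = 255 - (255-A)×(255-B)/255, rounded to nearest integer
R: 255 - (255-33)×(255-22)/255 = 255 - 51726/255 ≈ 255 - 202.847 = 52.153 → 52
G: 255 - (255-218)×(255-13)/255 = 255 - 8954/255 ≈ 255 - 35.114 = 219.886 → 220
B: 255 - (255-129)×(255-171)/255 = 255 - 10584/255 ≈ 255 - 41.506 = 213.494 → 213
= RGB(52, 220, 213)


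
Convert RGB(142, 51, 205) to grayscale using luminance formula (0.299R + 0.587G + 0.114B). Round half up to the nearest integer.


Gray = 0.299×R + 0.587×G + 0.114×B
Gray = 0.299×142 + 0.587×51 + 0.114×205
Gray = 42.458 + 29.937 + 23.370
Gray = 95.765 → round half up → 96
Gray = 96


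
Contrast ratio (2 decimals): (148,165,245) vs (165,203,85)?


Linearize each sRGB channel c=v/255: c/12.92 if c ≤ 0.04045 else ((c+0.055)/1.055)^2.4
L = 0.2126×R_lin + 0.7152×G_lin + 0.0722×B_lin
Color 1 (148,165,245):
  R=148: 148/255≈0.5804 > 0.04045 → ((0.5804+0.055)/1.055)^2.4 ≈ 0.29614
  G=165: 165/255≈0.6471 > 0.04045 → ((0.6471+0.055)/1.055)^2.4 ≈ 0.37626
  B=245: 245/255≈0.9608 > 0.04045 → ((0.9608+0.055)/1.055)^2.4 ≈ 0.91310
  L1 = 0.2126×0.29614 + 0.7152×0.37626 + 0.0722×0.91310 ≈ 0.39799
Color 2 (165,203,85):
  R=165: 165/255≈0.6471 > 0.04045 → ((0.6471+0.055)/1.055)^2.4 ≈ 0.37626
  G=203: 203/255≈0.7961 > 0.04045 → ((0.7961+0.055)/1.055)^2.4 ≈ 0.59720
  B=85: 85/255≈0.3333 > 0.04045 → ((0.3333+0.055)/1.055)^2.4 ≈ 0.09084
  L2 = 0.2126×0.37626 + 0.7152×0.59720 + 0.0722×0.09084 ≈ 0.51367
Lighter = 0.51367, Darker = 0.39799
Ratio = (L_lighter + 0.05) / (L_darker + 0.05)
Ratio = (0.51367 + 0.05) / (0.39799 + 0.05) = 0.56367 / 0.44799 ≈ 1.2582
Ratio ≈ 1.26:1


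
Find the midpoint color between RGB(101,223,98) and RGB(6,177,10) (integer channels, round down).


Midpoint: each channel = ⌊(C₁+C₂)/2⌋
R: ⌊(101+6)/2⌋ = 53
G: ⌊(223+177)/2⌋ = 200
B: ⌊(98+10)/2⌋ = 54
= RGB(53, 200, 54)


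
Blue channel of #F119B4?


Color: #F119B4
R = F1 = 241
G = 19 = 25
B = B4 = 180
Blue = 180


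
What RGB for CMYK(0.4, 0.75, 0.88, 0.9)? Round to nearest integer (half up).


R = 255 × (1-C) × (1-K) = 255 × 0.60 × 0.10 = 15.3 → 15
G = 255 × (1-M) × (1-K) = 255 × 0.25 × 0.10 = 6.375 → 6
B = 255 × (1-Y) × (1-K) = 255 × 0.12 × 0.10 = 3.06 → 3
= RGB(15, 6, 3)


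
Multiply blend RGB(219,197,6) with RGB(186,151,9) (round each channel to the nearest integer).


Multiply: C = A×B/255, rounded to nearest integer
R: 219×186/255 = 40734/255 ≈ 159.741 → 160
G: 197×151/255 = 29747/255 ≈ 116.655 → 117
B: 6×9/255 = 54/255 ≈ 0.212 → 0
= RGB(160, 117, 0)


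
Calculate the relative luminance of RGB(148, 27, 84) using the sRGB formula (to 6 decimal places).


Linearize each channel (sRGB transfer function): c = v/255; c_lin = c/12.92 if c ≤ 0.04045, else ((c+0.055)/1.055)^2.4
  R: 148/255 ≈ 0.580392 > 0.04045 → ((0.580392+0.055)/1.055)^2.4 ≈ 0.296138
  G: 27/255 ≈ 0.105882 > 0.04045 → ((0.105882+0.055)/1.055)^2.4 ≈ 0.010960
  B: 84/255 ≈ 0.329412 > 0.04045 → ((0.329412+0.055)/1.055)^2.4 ≈ 0.088656
R_lin = 0.296138, G_lin = 0.010960, B_lin = 0.088656
L = 0.2126×R + 0.7152×G + 0.0722×B
L = 0.2126×0.296138 + 0.7152×0.010960 + 0.0722×0.088656
L ≈ 0.077199


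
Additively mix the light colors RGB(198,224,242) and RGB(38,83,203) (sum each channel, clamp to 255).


Additive: each channel = min(255, C₁+C₂)
R: 198+38 = 236 → 236
G: 224+83 = 307 → 255
B: 242+203 = 445 → 255
= RGB(236, 255, 255)


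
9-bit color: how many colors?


Colors = 2^bits = 2^9
= 512 colors


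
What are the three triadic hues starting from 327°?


Triadic: equally spaced at 120° intervals
H1 = 327°
H2 = (327 + 120) mod 360 = 87°
H3 = (327 + 240) mod 360 = 207°
Triadic = 327°, 87°, 207°


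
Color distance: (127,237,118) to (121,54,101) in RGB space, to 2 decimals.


d = √[(R₁-R₂)² + (G₁-G₂)² + (B₁-B₂)²]
d = √[(127-121)² + (237-54)² + (118-101)²]
d = √[36 + 33489 + 289]
d = √33814
d ≈ 183.89


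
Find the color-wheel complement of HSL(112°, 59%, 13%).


Complement = opposite side of color wheel = hue + 180°
H' = (112 + 180) mod 360 = 292°
S and L unchanged.
= HSL(292°, 59%, 13%)


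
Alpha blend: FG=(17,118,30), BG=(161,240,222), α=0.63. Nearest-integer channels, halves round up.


C = α×F + (1-α)×B, with 1-α = 0.37
R: 0.63×17 + 0.37×161 = 10.71 + 59.57 = 70.28 → 70
G: 0.63×118 + 0.37×240 = 74.34 + 88.80 = 163.14 → 163
B: 0.63×30 + 0.37×222 = 18.90 + 82.14 = 101.04 → 101
= RGB(70, 163, 101)


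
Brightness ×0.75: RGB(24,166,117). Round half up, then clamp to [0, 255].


Multiply each channel by 0.75, round half up, clamp to [0, 255]
R: 24×0.75 = 18
G: 166×0.75 = 124.5 → round → 125
B: 117×0.75 = 87.75 → round → 88
= RGB(18, 125, 88)


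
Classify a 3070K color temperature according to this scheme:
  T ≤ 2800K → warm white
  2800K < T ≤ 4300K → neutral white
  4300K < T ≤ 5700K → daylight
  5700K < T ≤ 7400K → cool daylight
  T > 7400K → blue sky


Temperature: 3070K
2800K < 3070K ≤ 4300K → neutral white
Classification: neutral white


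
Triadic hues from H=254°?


Triadic: equally spaced at 120° intervals
H1 = 254°
H2 = (254 + 120) mod 360 = 14°
H3 = (254 + 240) mod 360 = 134°
Triadic = 254°, 14°, 134°


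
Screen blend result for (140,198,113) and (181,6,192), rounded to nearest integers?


Screen: C = 255 - (255-A)×(255-B)/255, rounded to nearest integer
R: 255 - (255-140)×(255-181)/255 = 255 - 8510/255 ≈ 255 - 33.373 = 221.627 → 222
G: 255 - (255-198)×(255-6)/255 = 255 - 14193/255 ≈ 255 - 55.659 = 199.341 → 199
B: 255 - (255-113)×(255-192)/255 = 255 - 8946/255 ≈ 255 - 35.082 = 219.918 → 220
= RGB(222, 199, 220)


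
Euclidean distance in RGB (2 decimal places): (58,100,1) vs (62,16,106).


d = √[(R₁-R₂)² + (G₁-G₂)² + (B₁-B₂)²]
d = √[(58-62)² + (100-16)² + (1-106)²]
d = √[16 + 7056 + 11025]
d = √18097
d ≈ 134.53


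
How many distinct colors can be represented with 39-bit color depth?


Colors = 2^bits = 2^39
= 549,755,813,888 colors


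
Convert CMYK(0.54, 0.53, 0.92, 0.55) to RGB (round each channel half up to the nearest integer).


R = 255 × (1-C) × (1-K) = 255 × 0.46 × 0.45 = 52.785 → 53
G = 255 × (1-M) × (1-K) = 255 × 0.47 × 0.45 = 53.9325 → 54
B = 255 × (1-Y) × (1-K) = 255 × 0.08 × 0.45 = 9.18 → 9
= RGB(53, 54, 9)


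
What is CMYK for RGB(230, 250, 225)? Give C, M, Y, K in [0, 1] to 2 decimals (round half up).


R'=230/255≈0.9020, G'=250/255≈0.9804, B'=225/255≈0.8824
K = 1 - max(R',G',B') = 1 - 250/255 = 5/255 = 0.01960… → 0.02
(1-R'-K)/(1-K) simplifies to (max-R)/max with max = 250:
C = (250-230)/250 = 20/250 = 0.08 → 0.08
M = (250-250)/250 = 0/250 = 0 → 0.00
Y = (250-225)/250 = 25/250 = 0.1 → 0.10
= CMYK(0.08, 0.00, 0.10, 0.02)


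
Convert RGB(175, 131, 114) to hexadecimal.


R = 175 → AF (hex)
G = 131 → 83 (hex)
B = 114 → 72 (hex)
Hex = #AF8372


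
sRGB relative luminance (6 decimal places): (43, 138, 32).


Linearize each channel (sRGB transfer function): c = v/255; c_lin = c/12.92 if c ≤ 0.04045, else ((c+0.055)/1.055)^2.4
  R: 43/255 ≈ 0.168627 > 0.04045 → ((0.168627+0.055)/1.055)^2.4 ≈ 0.024158
  G: 138/255 ≈ 0.541176 > 0.04045 → ((0.541176+0.055)/1.055)^2.4 ≈ 0.254152
  B: 32/255 ≈ 0.125490 > 0.04045 → ((0.125490+0.055)/1.055)^2.4 ≈ 0.014444
R_lin = 0.024158, G_lin = 0.254152, B_lin = 0.014444
L = 0.2126×R + 0.7152×G + 0.0722×B
L = 0.2126×0.024158 + 0.7152×0.254152 + 0.0722×0.014444
L ≈ 0.187948


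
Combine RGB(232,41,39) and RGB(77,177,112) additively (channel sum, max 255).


Additive: each channel = min(255, C₁+C₂)
R: 232+77 = 309 → 255
G: 41+177 = 218 → 218
B: 39+112 = 151 → 151
= RGB(255, 218, 151)


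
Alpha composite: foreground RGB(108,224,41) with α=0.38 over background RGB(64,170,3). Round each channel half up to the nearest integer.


C = α×F + (1-α)×B, with 1-α = 0.62
R: 0.38×108 + 0.62×64 = 41.04 + 39.68 = 80.72 → 81
G: 0.38×224 + 0.62×170 = 85.12 + 105.40 = 190.52 → 191
B: 0.38×41 + 0.62×3 = 15.58 + 1.86 = 17.44 → 17
= RGB(81, 191, 17)


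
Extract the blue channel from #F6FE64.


Color: #F6FE64
R = F6 = 246
G = FE = 254
B = 64 = 100
Blue = 100


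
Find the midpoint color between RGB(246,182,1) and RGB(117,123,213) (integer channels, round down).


Midpoint: each channel = ⌊(C₁+C₂)/2⌋
R: ⌊(246+117)/2⌋ = 181
G: ⌊(182+123)/2⌋ = 152
B: ⌊(1+213)/2⌋ = 107
= RGB(181, 152, 107)


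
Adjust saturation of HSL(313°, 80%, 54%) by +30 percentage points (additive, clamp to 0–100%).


Original S = 80%
Adjustment = +30 percentage points
New S = 80 + (30) = 110
Clamp to [0, 100] → 100
= HSL(313°, 100%, 54%)


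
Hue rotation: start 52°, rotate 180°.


New hue = (H + rotation) mod 360
New hue = (52 + 180) mod 360
= 232 mod 360
= 232°


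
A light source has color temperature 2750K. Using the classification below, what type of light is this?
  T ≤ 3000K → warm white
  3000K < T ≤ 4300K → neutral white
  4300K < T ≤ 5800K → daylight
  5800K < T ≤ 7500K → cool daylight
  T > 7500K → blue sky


Temperature: 2750K
2750K ≤ 3000K → warm white
Classification: warm white


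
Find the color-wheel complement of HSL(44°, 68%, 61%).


Complement = opposite side of color wheel = hue + 180°
H' = (44 + 180) mod 360 = 224°
S and L unchanged.
= HSL(224°, 68%, 61%)


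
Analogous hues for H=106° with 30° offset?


Base hue: 106°
Left analog: (106 - 30) mod 360 = 76°
Right analog: (106 + 30) mod 360 = 136°
Analogous hues = 76° and 136°


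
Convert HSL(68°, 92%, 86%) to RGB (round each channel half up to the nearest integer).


H=68°, S=0.92, L=0.86
C = (1-|2L-1|)×S = (1-|0.72|)×0.92 = 0.2576
H' = H/60 = 68/60 ≈ 1.1333; X = C×(1-|H' mod 2 - 1|) ≈ 0.2233
m = L - C/2 = 0.86 - 0.1288 = 0.7312
Sector ⌊H'⌋ = 1 → (R',G',B') = (≈0.2233, 0.2576, 0.0)
RGB = ((R'+m)×255, (G'+m)×255, (B'+m)×255) = (243.3856, 252.144, 186.456)
Round half up → RGB(243, 252, 186)


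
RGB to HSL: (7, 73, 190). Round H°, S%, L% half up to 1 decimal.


Normalize: R'=7/255≈0.0275, G'=73/255≈0.2863, B'=190/255≈0.7451
Max=190/255, Min=7/255, Δ=Max-Min=183/255
L = (Max+Min)/2 = (190+7)/510 = 197/510 = 0.38627… → L = 38.6%
L ≤ 0.5 → S = Δ/(Max+Min) = 183/(190+7) = 183/197 = 0.92893… → S = 92.9%
(the 1/255 factors cancel in S and H, so raw channel differences can be used)
Max is B' → H = 60 × ((R-G)/Δ + 4) = 60 × ((7-73)/183 + 4)
  -66/183 + 4 = -0.3606… + 4 = 3.6393…
  H = 60 × 3.6393… = 218.360…° → H = 218.4°
= HSL(218.4°, 92.9%, 38.6%)


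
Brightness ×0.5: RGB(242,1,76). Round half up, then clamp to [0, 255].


Multiply each channel by 0.5, round half up, clamp to [0, 255]
R: 242×0.5 = 121
G: 1×0.5 = 0.5 → round → 1
B: 76×0.5 = 38
= RGB(121, 1, 38)


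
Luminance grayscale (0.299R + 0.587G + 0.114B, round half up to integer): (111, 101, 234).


Gray = 0.299×R + 0.587×G + 0.114×B
Gray = 0.299×111 + 0.587×101 + 0.114×234
Gray = 33.189 + 59.287 + 26.676
Gray = 119.152 → round half up → 119
Gray = 119


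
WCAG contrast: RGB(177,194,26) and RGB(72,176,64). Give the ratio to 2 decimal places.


Linearize each sRGB channel c=v/255: c/12.92 if c ≤ 0.04045 else ((c+0.055)/1.055)^2.4
L = 0.2126×R_lin + 0.7152×G_lin + 0.0722×B_lin
Color 1 (177,194,26):
  R=177: 177/255≈0.6941 > 0.04045 → ((0.6941+0.055)/1.055)^2.4 ≈ 0.43966
  G=194: 194/255≈0.7608 > 0.04045 → ((0.7608+0.055)/1.055)^2.4 ≈ 0.53948
  B=26: 26/255≈0.1020 > 0.04045 → ((0.1020+0.055)/1.055)^2.4 ≈ 0.01033
  L1 = 0.2126×0.43966 + 0.7152×0.53948 + 0.0722×0.01033 ≈ 0.48005
Color 2 (72,176,64):
  R=72: 72/255≈0.2824 > 0.04045 → ((0.2824+0.055)/1.055)^2.4 ≈ 0.06480
  G=176: 176/255≈0.6902 > 0.04045 → ((0.6902+0.055)/1.055)^2.4 ≈ 0.43415
  B=64: 64/255≈0.2510 > 0.04045 → ((0.2510+0.055)/1.055)^2.4 ≈ 0.05127
  L2 = 0.2126×0.06480 + 0.7152×0.43415 + 0.0722×0.05127 ≈ 0.32799
Lighter = 0.48005, Darker = 0.32799
Ratio = (L_lighter + 0.05) / (L_darker + 0.05)
Ratio = (0.48005 + 0.05) / (0.32799 + 0.05) = 0.53005 / 0.37799 ≈ 1.4023
Ratio ≈ 1.40:1


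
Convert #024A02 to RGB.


02 → 2 (R)
4A → 74 (G)
02 → 2 (B)
= RGB(2, 74, 2)


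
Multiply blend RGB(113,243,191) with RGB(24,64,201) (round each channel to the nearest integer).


Multiply: C = A×B/255, rounded to nearest integer
R: 113×24/255 = 2712/255 ≈ 10.635 → 11
G: 243×64/255 = 15552/255 ≈ 60.988 → 61
B: 191×201/255 = 38391/255 ≈ 150.553 → 151
= RGB(11, 61, 151)


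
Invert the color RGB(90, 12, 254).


Invert: (255-R, 255-G, 255-B)
R: 255-90 = 165
G: 255-12 = 243
B: 255-254 = 1
= RGB(165, 243, 1)


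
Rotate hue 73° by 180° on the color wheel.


New hue = (H + rotation) mod 360
New hue = (73 + 180) mod 360
= 253 mod 360
= 253°


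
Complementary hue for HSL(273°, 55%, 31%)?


Complement = opposite side of color wheel = hue + 180°
H' = (273 + 180) mod 360 = 93°
S and L unchanged.
= HSL(93°, 55%, 31%)


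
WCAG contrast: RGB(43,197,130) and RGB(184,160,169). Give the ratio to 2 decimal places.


Linearize each sRGB channel c=v/255: c/12.92 if c ≤ 0.04045 else ((c+0.055)/1.055)^2.4
L = 0.2126×R_lin + 0.7152×G_lin + 0.0722×B_lin
Color 1 (43,197,130):
  R=43: 43/255≈0.1686 > 0.04045 → ((0.1686+0.055)/1.055)^2.4 ≈ 0.02416
  G=197: 197/255≈0.7725 > 0.04045 → ((0.7725+0.055)/1.055)^2.4 ≈ 0.55834
  B=130: 130/255≈0.5098 > 0.04045 → ((0.5098+0.055)/1.055)^2.4 ≈ 0.22323
  L1 = 0.2126×0.02416 + 0.7152×0.55834 + 0.0722×0.22323 ≈ 0.42058
Color 2 (184,160,169):
  R=184: 184/255≈0.7216 > 0.04045 → ((0.7216+0.055)/1.055)^2.4 ≈ 0.47932
  G=160: 160/255≈0.6275 > 0.04045 → ((0.6275+0.055)/1.055)^2.4 ≈ 0.35153
  B=169: 169/255≈0.6627 > 0.04045 → ((0.6627+0.055)/1.055)^2.4 ≈ 0.39676
  L2 = 0.2126×0.47932 + 0.7152×0.35153 + 0.0722×0.39676 ≈ 0.38197
Lighter = 0.42058, Darker = 0.38197
Ratio = (L_lighter + 0.05) / (L_darker + 0.05)
Ratio = (0.42058 + 0.05) / (0.38197 + 0.05) = 0.47058 / 0.43197 ≈ 1.0894
Ratio ≈ 1.09:1


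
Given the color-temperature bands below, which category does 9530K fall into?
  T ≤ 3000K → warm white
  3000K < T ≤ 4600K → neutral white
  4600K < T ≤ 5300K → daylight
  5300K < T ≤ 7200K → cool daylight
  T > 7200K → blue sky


Temperature: 9530K
9530K > 7200K → blue sky
Classification: blue sky


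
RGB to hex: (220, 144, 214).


R = 220 → DC (hex)
G = 144 → 90 (hex)
B = 214 → D6 (hex)
Hex = #DC90D6


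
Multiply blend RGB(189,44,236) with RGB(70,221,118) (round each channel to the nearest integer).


Multiply: C = A×B/255, rounded to nearest integer
R: 189×70/255 = 13230/255 ≈ 51.882 → 52
G: 44×221/255 = 9724/255 ≈ 38.133 → 38
B: 236×118/255 = 27848/255 ≈ 109.208 → 109
= RGB(52, 38, 109)


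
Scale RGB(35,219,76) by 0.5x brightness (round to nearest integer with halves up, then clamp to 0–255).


Multiply each channel by 0.5, round half up, clamp to [0, 255]
R: 35×0.5 = 17.5 → round → 18
G: 219×0.5 = 109.5 → round → 110
B: 76×0.5 = 38
= RGB(18, 110, 38)


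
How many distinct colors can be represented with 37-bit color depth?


Colors = 2^bits = 2^37
= 137,438,953,472 colors


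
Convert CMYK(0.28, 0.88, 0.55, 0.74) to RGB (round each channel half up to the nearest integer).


R = 255 × (1-C) × (1-K) = 255 × 0.72 × 0.26 = 47.736 → 48
G = 255 × (1-M) × (1-K) = 255 × 0.12 × 0.26 = 7.956 → 8
B = 255 × (1-Y) × (1-K) = 255 × 0.45 × 0.26 = 29.835 → 30
= RGB(48, 8, 30)


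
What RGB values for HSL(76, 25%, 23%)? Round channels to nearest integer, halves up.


H=76°, S=0.25, L=0.23
C = (1-|2L-1|)×S = (1-|-0.54|)×0.25 = 0.115
H' = H/60 = 76/60 ≈ 1.2667; X = C×(1-|H' mod 2 - 1|) ≈ 0.0843
m = L - C/2 = 0.23 - 0.0575 = 0.1725
Sector ⌊H'⌋ = 1 → (R',G',B') = (≈0.0843, 0.115, 0.0)
RGB = ((R'+m)×255, (G'+m)×255, (B'+m)×255) = (65.4925, 73.3125, 43.9875)
Round half up → RGB(65, 73, 44)


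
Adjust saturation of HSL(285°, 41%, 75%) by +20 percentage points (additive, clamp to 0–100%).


Original S = 41%
Adjustment = +20 percentage points
New S = 41 + (20) = 61
Clamp to [0, 100] → 61
= HSL(285°, 61%, 75%)


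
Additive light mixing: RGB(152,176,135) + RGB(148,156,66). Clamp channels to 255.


Additive: each channel = min(255, C₁+C₂)
R: 152+148 = 300 → 255
G: 176+156 = 332 → 255
B: 135+66 = 201 → 201
= RGB(255, 255, 201)


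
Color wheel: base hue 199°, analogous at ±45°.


Base hue: 199°
Left analog: (199 - 45) mod 360 = 154°
Right analog: (199 + 45) mod 360 = 244°
Analogous hues = 154° and 244°


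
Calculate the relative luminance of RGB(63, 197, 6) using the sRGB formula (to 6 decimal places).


Linearize each channel (sRGB transfer function): c = v/255; c_lin = c/12.92 if c ≤ 0.04045, else ((c+0.055)/1.055)^2.4
  R: 63/255 ≈ 0.247059 > 0.04045 → ((0.247059+0.055)/1.055)^2.4 ≈ 0.049707
  G: 197/255 ≈ 0.772549 > 0.04045 → ((0.772549+0.055)/1.055)^2.4 ≈ 0.558340
  B: 6/255 ≈ 0.023529 ≤ 0.04045 → 0.023529/12.92 ≈ 0.001821
R_lin = 0.049707, G_lin = 0.558340, B_lin = 0.001821
L = 0.2126×R + 0.7152×G + 0.0722×B
L = 0.2126×0.049707 + 0.7152×0.558340 + 0.0722×0.001821
L ≈ 0.410024


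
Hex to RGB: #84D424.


84 → 132 (R)
D4 → 212 (G)
24 → 36 (B)
= RGB(132, 212, 36)


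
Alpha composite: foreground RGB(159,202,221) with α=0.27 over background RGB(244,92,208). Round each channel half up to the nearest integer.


C = α×F + (1-α)×B, with 1-α = 0.73
R: 0.27×159 + 0.73×244 = 42.93 + 178.12 = 221.05 → 221
G: 0.27×202 + 0.73×92 = 54.54 + 67.16 = 121.70 → 122
B: 0.27×221 + 0.73×208 = 59.67 + 151.84 = 211.51 → 212
= RGB(221, 122, 212)


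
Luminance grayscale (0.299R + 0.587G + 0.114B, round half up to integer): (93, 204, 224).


Gray = 0.299×R + 0.587×G + 0.114×B
Gray = 0.299×93 + 0.587×204 + 0.114×224
Gray = 27.807 + 119.748 + 25.536
Gray = 173.091 → round half up → 173
Gray = 173


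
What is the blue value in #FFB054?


Color: #FFB054
R = FF = 255
G = B0 = 176
B = 54 = 84
Blue = 84


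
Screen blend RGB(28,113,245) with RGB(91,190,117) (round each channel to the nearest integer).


Screen: C = 255 - (255-A)×(255-B)/255, rounded to nearest integer
R: 255 - (255-28)×(255-91)/255 = 255 - 37228/255 ≈ 255 - 145.992 = 109.008 → 109
G: 255 - (255-113)×(255-190)/255 = 255 - 9230/255 ≈ 255 - 36.196 = 218.804 → 219
B: 255 - (255-245)×(255-117)/255 = 255 - 1380/255 ≈ 255 - 5.412 = 249.588 → 250
= RGB(109, 219, 250)


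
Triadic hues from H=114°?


Triadic: equally spaced at 120° intervals
H1 = 114°
H2 = (114 + 120) mod 360 = 234°
H3 = (114 + 240) mod 360 = 354°
Triadic = 114°, 234°, 354°


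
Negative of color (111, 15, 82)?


Invert: (255-R, 255-G, 255-B)
R: 255-111 = 144
G: 255-15 = 240
B: 255-82 = 173
= RGB(144, 240, 173)


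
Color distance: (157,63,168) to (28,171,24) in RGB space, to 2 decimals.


d = √[(R₁-R₂)² + (G₁-G₂)² + (B₁-B₂)²]
d = √[(157-28)² + (63-171)² + (168-24)²]
d = √[16641 + 11664 + 20736]
d = √49041
d ≈ 221.45


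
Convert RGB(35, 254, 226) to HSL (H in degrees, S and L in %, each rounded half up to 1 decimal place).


Normalize: R'=35/255≈0.1373, G'=254/255≈0.9961, B'=226/255≈0.8863
Max=254/255, Min=35/255, Δ=Max-Min=219/255
L = (Max+Min)/2 = (254+35)/510 = 289/510 = 0.56666… → L = 56.7%
L > 0.5 → S = Δ/(2-Max-Min) = 219/(510-254-35) = 219/221 = 0.99095… → S = 99.1%
(the 1/255 factors cancel in S and H, so raw channel differences can be used)
Max is G' → H = 60 × ((B-R)/Δ + 2) = 60 × ((226-35)/219 + 2)
  191/219 + 2 = 0.8721… + 2 = 2.8721…
  H = 60 × 2.8721… = 172.328…° → H = 172.3°
= HSL(172.3°, 99.1%, 56.7%)


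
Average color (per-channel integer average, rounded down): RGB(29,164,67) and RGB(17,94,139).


Midpoint: each channel = ⌊(C₁+C₂)/2⌋
R: ⌊(29+17)/2⌋ = 23
G: ⌊(164+94)/2⌋ = 129
B: ⌊(67+139)/2⌋ = 103
= RGB(23, 129, 103)


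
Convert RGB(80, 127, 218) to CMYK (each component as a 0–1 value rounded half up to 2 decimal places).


R'=80/255≈0.3137, G'=127/255≈0.4980, B'=218/255≈0.8549
K = 1 - max(R',G',B') = 1 - 218/255 = 37/255 = 0.14509… → 0.15
(1-R'-K)/(1-K) simplifies to (max-R)/max with max = 218:
C = (218-80)/218 = 138/218 = 0.63302… → 0.63
M = (218-127)/218 = 91/218 = 0.41743… → 0.42
Y = (218-218)/218 = 0/218 = 0 → 0.00
= CMYK(0.63, 0.42, 0.00, 0.15)


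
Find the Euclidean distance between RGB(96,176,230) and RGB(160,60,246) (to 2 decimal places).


d = √[(R₁-R₂)² + (G₁-G₂)² + (B₁-B₂)²]
d = √[(96-160)² + (176-60)² + (230-246)²]
d = √[4096 + 13456 + 256]
d = √17808
d ≈ 133.45


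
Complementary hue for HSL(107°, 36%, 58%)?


Complement = opposite side of color wheel = hue + 180°
H' = (107 + 180) mod 360 = 287°
S and L unchanged.
= HSL(287°, 36%, 58%)


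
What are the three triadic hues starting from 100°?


Triadic: equally spaced at 120° intervals
H1 = 100°
H2 = (100 + 120) mod 360 = 220°
H3 = (100 + 240) mod 360 = 340°
Triadic = 100°, 220°, 340°


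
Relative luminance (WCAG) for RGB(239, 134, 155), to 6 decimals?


Linearize each channel (sRGB transfer function): c = v/255; c_lin = c/12.92 if c ≤ 0.04045, else ((c+0.055)/1.055)^2.4
  R: 239/255 ≈ 0.937255 > 0.04045 → ((0.937255+0.055)/1.055)^2.4 ≈ 0.863157
  G: 134/255 ≈ 0.525490 > 0.04045 → ((0.525490+0.055)/1.055)^2.4 ≈ 0.238398
  B: 155/255 ≈ 0.607843 > 0.04045 → ((0.607843+0.055)/1.055)^2.4 ≈ 0.327778
R_lin = 0.863157, G_lin = 0.238398, B_lin = 0.327778
L = 0.2126×R + 0.7152×G + 0.0722×B
L = 0.2126×0.863157 + 0.7152×0.238398 + 0.0722×0.327778
L ≈ 0.377675


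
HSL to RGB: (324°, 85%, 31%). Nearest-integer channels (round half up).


H=324°, S=0.85, L=0.31
C = (1-|2L-1|)×S = (1-|-0.38|)×0.85 = 0.527
H' = H/60 = 324/60 ≈ 5.4000; X = C×(1-|H' mod 2 - 1|) = 0.3162
m = L - C/2 = 0.31 - 0.2635 = 0.0465
Sector ⌊H'⌋ = 5 → (R',G',B') = (0.527, 0.0, 0.3162)
RGB = ((R'+m)×255, (G'+m)×255, (B'+m)×255) = (146.2425, 11.8575, 92.4885)
Round half up → RGB(146, 12, 92)


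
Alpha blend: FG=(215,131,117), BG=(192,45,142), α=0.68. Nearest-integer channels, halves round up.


C = α×F + (1-α)×B, with 1-α = 0.32
R: 0.68×215 + 0.32×192 = 146.20 + 61.44 = 207.64 → 208
G: 0.68×131 + 0.32×45 = 89.08 + 14.40 = 103.48 → 103
B: 0.68×117 + 0.32×142 = 79.56 + 45.44 = 125.00 → 125
= RGB(208, 103, 125)


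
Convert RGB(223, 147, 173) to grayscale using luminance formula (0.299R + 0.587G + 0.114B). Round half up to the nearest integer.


Gray = 0.299×R + 0.587×G + 0.114×B
Gray = 0.299×223 + 0.587×147 + 0.114×173
Gray = 66.677 + 86.289 + 19.722
Gray = 172.688 → round half up → 173
Gray = 173


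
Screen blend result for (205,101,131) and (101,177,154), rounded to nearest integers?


Screen: C = 255 - (255-A)×(255-B)/255, rounded to nearest integer
R: 255 - (255-205)×(255-101)/255 = 255 - 7700/255 ≈ 255 - 30.196 = 224.804 → 225
G: 255 - (255-101)×(255-177)/255 = 255 - 12012/255 ≈ 255 - 47.106 = 207.894 → 208
B: 255 - (255-131)×(255-154)/255 = 255 - 12524/255 ≈ 255 - 49.114 = 205.886 → 206
= RGB(225, 208, 206)


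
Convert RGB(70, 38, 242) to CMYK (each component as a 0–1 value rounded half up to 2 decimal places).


R'=70/255≈0.2745, G'=38/255≈0.1490, B'=242/255≈0.9490
K = 1 - max(R',G',B') = 1 - 242/255 = 13/255 = 0.05098… → 0.05
(1-R'-K)/(1-K) simplifies to (max-R)/max with max = 242:
C = (242-70)/242 = 172/242 = 0.71074… → 0.71
M = (242-38)/242 = 204/242 = 0.84297… → 0.84
Y = (242-242)/242 = 0/242 = 0 → 0.00
= CMYK(0.71, 0.84, 0.00, 0.05)


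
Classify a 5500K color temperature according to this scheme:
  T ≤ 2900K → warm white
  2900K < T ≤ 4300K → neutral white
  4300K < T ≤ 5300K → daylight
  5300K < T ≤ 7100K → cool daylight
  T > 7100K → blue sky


Temperature: 5500K
5300K < 5500K ≤ 7100K → cool daylight
Classification: cool daylight
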